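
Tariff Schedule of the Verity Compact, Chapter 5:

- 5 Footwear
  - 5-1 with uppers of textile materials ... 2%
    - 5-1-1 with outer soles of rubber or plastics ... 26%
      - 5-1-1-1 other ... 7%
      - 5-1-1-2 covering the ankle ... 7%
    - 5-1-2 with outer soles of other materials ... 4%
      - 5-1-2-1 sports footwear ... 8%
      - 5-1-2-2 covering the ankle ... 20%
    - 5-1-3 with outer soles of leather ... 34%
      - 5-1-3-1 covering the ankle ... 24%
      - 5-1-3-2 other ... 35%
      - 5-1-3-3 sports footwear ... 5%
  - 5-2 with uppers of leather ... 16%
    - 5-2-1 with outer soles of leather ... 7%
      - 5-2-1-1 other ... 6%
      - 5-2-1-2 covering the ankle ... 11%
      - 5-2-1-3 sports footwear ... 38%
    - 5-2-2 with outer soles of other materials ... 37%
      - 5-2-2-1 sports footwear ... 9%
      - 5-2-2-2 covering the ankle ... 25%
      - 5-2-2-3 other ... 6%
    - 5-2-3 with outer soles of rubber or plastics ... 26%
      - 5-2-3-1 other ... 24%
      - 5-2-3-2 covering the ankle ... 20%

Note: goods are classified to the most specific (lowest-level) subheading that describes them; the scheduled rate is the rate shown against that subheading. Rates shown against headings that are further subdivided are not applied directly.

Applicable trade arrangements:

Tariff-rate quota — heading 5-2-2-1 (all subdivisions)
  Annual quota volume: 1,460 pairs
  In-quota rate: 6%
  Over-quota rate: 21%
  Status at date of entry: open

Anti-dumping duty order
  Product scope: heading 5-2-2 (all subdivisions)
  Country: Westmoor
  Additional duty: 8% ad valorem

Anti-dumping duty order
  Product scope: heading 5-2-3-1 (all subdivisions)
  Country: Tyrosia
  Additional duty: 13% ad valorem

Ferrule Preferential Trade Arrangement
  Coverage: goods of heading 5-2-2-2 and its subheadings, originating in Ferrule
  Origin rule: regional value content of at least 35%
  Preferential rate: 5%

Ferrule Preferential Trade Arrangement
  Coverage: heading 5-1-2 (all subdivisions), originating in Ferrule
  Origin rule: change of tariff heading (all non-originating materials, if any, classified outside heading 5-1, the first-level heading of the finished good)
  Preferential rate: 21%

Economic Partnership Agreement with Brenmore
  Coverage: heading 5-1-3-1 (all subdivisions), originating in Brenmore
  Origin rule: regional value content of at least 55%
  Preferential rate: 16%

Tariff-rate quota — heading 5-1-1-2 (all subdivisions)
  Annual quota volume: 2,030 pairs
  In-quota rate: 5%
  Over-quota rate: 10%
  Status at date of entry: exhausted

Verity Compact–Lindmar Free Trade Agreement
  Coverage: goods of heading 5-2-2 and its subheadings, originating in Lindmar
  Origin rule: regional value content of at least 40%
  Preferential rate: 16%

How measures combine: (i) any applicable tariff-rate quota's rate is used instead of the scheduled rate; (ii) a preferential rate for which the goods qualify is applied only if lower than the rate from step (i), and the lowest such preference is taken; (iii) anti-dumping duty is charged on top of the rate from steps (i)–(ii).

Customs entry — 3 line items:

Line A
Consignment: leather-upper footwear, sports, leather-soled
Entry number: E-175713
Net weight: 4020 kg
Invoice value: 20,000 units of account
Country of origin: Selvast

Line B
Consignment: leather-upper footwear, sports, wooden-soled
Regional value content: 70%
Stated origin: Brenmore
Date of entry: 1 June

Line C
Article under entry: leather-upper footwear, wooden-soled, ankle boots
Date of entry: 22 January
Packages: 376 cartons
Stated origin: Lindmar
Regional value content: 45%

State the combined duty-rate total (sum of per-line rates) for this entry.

60%

Line A: leather-upper → 5-2; leather-soled → 5-2-1; sports → 5-2-1-3. Scheduled 38%. No special measure applies. → 38%.
Line B: leather-upper → 5-2; wooden-soled → 5-2-2; sports → 5-2-2-1. Scheduled 9%. quota on 5-2-2-1 open → in-quota 6%; Brenmore agreement on 5-1-3-1: 5-2-2-1 not covered. → 6%.
Line C: leather-upper → 5-2; wooden-soled → 5-2-2; ankle boots → 5-2-2-2. Scheduled 25%. Lindmar agreement on 5-2-2: RVC ≥ 40% → 16% available; preferential 16%. → 16%.
Sum: 38% + 6% + 16% = 60%.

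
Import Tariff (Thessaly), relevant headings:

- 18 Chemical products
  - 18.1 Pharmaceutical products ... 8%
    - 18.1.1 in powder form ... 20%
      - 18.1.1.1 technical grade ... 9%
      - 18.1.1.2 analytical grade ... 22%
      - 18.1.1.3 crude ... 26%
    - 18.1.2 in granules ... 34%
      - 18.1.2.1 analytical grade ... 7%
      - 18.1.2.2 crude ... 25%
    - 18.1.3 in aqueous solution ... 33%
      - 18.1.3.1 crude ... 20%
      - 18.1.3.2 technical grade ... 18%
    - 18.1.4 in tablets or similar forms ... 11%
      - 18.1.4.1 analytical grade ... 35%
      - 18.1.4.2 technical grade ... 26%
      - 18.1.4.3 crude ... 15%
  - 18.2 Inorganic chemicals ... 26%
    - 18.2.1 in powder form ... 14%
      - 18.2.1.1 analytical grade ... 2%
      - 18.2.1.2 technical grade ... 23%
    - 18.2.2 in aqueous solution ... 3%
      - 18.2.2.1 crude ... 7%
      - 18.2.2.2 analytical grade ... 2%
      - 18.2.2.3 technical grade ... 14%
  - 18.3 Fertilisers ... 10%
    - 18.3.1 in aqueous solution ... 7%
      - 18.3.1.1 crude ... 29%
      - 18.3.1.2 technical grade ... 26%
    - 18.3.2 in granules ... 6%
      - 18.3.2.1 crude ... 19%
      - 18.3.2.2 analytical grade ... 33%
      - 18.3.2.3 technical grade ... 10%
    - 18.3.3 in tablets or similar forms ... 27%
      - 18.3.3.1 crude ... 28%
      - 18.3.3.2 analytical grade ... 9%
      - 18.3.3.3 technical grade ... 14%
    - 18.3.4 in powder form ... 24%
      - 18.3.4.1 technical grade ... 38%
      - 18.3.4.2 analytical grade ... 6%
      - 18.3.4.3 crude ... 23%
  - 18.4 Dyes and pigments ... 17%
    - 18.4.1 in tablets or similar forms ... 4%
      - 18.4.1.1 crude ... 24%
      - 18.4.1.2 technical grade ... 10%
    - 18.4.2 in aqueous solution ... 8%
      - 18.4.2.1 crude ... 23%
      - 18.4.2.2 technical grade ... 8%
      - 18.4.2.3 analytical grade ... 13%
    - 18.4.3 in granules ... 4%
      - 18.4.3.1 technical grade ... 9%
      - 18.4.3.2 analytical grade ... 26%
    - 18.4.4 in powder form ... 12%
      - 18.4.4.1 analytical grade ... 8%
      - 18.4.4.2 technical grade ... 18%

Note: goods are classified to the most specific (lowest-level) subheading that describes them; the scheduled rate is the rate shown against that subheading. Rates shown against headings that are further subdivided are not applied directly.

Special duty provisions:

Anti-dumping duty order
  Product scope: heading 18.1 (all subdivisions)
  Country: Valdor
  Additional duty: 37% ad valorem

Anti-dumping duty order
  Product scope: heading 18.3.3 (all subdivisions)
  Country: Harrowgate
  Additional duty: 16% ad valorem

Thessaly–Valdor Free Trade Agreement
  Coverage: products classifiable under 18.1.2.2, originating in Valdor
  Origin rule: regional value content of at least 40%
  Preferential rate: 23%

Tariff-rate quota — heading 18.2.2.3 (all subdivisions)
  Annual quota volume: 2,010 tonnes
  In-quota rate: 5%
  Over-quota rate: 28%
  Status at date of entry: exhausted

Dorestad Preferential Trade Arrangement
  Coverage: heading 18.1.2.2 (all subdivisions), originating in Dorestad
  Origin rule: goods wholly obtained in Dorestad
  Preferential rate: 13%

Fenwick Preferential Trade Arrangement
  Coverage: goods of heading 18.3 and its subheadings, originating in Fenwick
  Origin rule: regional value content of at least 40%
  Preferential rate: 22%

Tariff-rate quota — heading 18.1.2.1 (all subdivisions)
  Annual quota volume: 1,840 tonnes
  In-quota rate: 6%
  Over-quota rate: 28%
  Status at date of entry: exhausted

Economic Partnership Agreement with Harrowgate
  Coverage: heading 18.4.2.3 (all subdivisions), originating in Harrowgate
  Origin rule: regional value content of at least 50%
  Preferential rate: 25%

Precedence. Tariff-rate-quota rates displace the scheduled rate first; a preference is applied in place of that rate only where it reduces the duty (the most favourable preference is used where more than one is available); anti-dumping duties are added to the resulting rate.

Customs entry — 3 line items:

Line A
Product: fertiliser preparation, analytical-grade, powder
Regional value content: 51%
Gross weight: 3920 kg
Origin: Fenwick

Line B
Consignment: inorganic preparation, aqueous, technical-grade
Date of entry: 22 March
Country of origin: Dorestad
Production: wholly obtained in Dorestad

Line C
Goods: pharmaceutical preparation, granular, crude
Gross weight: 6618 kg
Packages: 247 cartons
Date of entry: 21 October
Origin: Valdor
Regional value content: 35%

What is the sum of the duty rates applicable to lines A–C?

96%

Line A: fertiliser → 18.3; powder → 18.3.4; analytical-grade → 18.3.4.2. Scheduled 6%. Fenwick agreement on 18.3: RVC ≥ 40% → 22% available; preference 22% not lower than 6% → no reduction. → 6%.
Line B: inorganic → 18.2; aqueous → 18.2.2; technical-grade → 18.2.2.3. Scheduled 14%. quota on 18.2.2.3 exhausted → over-quota 28%; Dorestad agreement on 18.1.2.2: 18.2.2.3 not covered. → 28%.
Line C: pharmaceutical → 18.1; granular → 18.1.2; crude → 18.1.2.2. Scheduled 25%. Valdor agreement on 18.1.2.2: RVC < 40%; anti-dumping (Valdor, 18.1): +37%; total 25% + 37% = 62%. → 62%.
Sum: 6% + 28% + 62% = 96%.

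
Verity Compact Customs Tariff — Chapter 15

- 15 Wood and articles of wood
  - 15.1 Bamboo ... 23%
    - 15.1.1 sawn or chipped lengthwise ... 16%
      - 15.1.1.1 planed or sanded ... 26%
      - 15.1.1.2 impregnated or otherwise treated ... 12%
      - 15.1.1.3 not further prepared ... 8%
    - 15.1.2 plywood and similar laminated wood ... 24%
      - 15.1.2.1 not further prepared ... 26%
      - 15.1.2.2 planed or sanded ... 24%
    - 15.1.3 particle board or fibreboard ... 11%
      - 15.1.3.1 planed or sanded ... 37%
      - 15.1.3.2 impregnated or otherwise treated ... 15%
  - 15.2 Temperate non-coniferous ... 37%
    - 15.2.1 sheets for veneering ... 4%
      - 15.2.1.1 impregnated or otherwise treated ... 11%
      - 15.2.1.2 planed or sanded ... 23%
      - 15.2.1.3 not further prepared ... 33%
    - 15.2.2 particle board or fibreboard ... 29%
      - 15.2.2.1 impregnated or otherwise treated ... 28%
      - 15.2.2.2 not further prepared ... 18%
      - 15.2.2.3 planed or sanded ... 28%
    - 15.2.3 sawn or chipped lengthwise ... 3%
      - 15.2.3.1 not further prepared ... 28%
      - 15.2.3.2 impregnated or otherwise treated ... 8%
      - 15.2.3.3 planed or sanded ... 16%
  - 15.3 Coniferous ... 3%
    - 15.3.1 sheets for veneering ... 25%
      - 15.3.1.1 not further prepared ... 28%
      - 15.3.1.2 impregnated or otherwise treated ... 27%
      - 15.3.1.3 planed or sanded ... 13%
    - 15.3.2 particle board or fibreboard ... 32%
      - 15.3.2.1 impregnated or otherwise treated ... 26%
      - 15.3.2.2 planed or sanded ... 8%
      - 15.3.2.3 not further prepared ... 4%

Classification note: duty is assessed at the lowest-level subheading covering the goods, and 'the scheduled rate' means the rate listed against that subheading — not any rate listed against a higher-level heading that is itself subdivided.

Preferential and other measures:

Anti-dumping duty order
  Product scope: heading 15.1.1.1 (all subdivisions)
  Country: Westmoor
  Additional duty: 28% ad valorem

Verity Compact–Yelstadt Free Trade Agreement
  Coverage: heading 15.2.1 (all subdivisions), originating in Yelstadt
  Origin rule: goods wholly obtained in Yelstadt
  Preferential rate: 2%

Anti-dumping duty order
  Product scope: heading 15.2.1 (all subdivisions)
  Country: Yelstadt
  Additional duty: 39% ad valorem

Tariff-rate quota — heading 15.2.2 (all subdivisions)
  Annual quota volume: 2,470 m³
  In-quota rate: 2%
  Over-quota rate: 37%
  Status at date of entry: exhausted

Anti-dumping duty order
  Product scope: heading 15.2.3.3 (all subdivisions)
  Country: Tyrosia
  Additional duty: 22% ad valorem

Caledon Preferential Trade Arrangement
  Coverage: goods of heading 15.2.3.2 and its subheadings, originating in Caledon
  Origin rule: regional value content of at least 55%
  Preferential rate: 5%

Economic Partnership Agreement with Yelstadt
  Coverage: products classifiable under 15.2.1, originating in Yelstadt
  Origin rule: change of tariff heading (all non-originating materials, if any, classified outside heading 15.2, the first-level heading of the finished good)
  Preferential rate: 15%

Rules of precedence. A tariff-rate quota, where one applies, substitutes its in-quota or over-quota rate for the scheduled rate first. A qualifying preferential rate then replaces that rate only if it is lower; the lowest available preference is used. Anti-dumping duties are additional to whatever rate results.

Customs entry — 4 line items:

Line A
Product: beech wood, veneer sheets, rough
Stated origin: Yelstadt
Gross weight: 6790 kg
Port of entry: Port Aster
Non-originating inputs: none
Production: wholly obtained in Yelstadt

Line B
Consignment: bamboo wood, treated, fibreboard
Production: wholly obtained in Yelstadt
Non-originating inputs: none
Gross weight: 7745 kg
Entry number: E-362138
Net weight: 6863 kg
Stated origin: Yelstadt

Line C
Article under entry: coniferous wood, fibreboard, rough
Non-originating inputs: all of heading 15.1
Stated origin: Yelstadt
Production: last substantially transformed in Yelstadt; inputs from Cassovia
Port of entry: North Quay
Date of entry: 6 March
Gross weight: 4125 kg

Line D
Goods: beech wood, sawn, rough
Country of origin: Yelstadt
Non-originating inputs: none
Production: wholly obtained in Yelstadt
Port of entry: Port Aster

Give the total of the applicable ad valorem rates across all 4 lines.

Line A: beech → 15.2; veneer sheets → 15.2.1; rough → 15.2.1.3. Scheduled 33%. Yelstadt agreement on 15.2.1: wholly obtained → 2% available; Yelstadt agreement on 15.2.1: CTH met → 15% available; preferential 2%; anti-dumping (Yelstadt, 15.2.1): +39%; total 2% + 39% = 41%. → 41%.
Line B: bamboo → 15.1; fibreboard → 15.1.3; treated → 15.1.3.2. Scheduled 15%. Yelstadt agreement on 15.2.1: 15.1.3.2 not covered; Yelstadt agreement on 15.2.1: 15.1.3.2 not covered. → 15%.
Line C: coniferous → 15.3; fibreboard → 15.3.2; rough → 15.3.2.3. Scheduled 4%. Yelstadt agreement on 15.2.1: 15.3.2.3 not covered; Yelstadt agreement on 15.2.1: 15.3.2.3 not covered. → 4%.
Line D: beech → 15.2; sawn → 15.2.3; rough → 15.2.3.1. Scheduled 28%. Yelstadt agreement on 15.2.1: 15.2.3.1 not covered; Yelstadt agreement on 15.2.1: 15.2.3.1 not covered. → 28%.
Sum: 41% + 15% + 4% + 28% = 88%.

88%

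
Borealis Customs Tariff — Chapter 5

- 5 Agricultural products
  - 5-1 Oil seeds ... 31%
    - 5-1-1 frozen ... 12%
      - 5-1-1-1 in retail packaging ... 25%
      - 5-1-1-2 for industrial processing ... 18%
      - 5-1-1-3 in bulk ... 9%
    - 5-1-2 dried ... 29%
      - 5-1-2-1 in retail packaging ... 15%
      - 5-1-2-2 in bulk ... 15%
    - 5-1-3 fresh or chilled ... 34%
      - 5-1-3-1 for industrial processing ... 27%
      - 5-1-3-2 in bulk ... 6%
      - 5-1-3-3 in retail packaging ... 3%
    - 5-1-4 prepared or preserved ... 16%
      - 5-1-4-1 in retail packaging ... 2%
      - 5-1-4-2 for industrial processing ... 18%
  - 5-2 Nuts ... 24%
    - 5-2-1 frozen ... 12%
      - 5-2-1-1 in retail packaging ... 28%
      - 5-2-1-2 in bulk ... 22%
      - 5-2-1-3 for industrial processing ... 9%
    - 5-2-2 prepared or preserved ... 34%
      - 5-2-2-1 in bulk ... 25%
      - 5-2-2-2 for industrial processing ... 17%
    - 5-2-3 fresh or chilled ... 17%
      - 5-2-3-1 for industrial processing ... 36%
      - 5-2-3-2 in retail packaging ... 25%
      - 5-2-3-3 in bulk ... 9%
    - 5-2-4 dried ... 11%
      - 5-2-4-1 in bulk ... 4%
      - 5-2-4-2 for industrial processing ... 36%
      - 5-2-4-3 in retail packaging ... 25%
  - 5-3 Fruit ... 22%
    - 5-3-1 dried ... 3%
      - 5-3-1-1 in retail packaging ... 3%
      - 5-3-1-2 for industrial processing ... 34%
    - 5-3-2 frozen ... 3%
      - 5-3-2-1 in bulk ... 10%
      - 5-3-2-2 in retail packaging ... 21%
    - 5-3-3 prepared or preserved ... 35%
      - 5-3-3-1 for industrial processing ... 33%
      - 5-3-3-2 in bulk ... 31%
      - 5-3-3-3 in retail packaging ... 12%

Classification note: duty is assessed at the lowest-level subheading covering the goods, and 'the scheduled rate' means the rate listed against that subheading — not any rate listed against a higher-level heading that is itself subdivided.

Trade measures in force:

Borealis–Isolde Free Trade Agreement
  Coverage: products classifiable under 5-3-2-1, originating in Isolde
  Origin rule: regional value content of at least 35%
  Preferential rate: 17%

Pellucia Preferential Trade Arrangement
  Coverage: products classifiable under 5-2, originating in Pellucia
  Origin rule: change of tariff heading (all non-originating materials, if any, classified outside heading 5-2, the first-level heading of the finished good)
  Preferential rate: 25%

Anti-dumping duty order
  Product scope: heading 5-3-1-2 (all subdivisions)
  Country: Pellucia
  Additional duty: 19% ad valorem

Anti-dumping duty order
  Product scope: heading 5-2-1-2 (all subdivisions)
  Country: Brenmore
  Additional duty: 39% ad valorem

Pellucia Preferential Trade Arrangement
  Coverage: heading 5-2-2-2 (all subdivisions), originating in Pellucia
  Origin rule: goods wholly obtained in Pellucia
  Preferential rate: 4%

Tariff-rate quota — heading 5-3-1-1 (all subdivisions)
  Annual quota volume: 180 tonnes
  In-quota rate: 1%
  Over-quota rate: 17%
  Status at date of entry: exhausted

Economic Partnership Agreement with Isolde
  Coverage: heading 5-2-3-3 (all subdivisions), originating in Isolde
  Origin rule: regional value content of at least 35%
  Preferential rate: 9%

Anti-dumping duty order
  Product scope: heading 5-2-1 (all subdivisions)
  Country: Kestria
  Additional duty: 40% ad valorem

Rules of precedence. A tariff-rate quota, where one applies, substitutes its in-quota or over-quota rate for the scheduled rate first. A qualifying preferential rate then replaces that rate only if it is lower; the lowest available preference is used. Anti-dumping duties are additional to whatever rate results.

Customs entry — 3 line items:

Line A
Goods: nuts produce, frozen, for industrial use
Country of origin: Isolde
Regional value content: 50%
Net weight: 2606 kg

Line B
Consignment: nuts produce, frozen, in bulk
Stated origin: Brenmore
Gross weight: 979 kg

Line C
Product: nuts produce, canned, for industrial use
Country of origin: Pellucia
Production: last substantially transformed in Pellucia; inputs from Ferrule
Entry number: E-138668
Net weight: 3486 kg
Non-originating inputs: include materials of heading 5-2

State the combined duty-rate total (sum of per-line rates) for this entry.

Line A: nuts → 5-2; frozen → 5-2-1; for industrial use → 5-2-1-3. Scheduled 9%. Isolde agreement on 5-3-2-1: 5-2-1-3 not covered; Isolde agreement on 5-2-3-3: 5-2-1-3 not covered. → 9%.
Line B: nuts → 5-2; frozen → 5-2-1; in bulk → 5-2-1-2. Scheduled 22%. anti-dumping (Brenmore, 5-2-1-2): +39%; total 22% + 39% = 61%. → 61%.
Line C: nuts → 5-2; canned → 5-2-2; for industrial use → 5-2-2-2. Scheduled 17%. Pellucia agreement on 5-2: CTH not met; Pellucia agreement on 5-2-2-2: not wholly obtained. → 17%.
Sum: 9% + 61% + 17% = 87%.

87%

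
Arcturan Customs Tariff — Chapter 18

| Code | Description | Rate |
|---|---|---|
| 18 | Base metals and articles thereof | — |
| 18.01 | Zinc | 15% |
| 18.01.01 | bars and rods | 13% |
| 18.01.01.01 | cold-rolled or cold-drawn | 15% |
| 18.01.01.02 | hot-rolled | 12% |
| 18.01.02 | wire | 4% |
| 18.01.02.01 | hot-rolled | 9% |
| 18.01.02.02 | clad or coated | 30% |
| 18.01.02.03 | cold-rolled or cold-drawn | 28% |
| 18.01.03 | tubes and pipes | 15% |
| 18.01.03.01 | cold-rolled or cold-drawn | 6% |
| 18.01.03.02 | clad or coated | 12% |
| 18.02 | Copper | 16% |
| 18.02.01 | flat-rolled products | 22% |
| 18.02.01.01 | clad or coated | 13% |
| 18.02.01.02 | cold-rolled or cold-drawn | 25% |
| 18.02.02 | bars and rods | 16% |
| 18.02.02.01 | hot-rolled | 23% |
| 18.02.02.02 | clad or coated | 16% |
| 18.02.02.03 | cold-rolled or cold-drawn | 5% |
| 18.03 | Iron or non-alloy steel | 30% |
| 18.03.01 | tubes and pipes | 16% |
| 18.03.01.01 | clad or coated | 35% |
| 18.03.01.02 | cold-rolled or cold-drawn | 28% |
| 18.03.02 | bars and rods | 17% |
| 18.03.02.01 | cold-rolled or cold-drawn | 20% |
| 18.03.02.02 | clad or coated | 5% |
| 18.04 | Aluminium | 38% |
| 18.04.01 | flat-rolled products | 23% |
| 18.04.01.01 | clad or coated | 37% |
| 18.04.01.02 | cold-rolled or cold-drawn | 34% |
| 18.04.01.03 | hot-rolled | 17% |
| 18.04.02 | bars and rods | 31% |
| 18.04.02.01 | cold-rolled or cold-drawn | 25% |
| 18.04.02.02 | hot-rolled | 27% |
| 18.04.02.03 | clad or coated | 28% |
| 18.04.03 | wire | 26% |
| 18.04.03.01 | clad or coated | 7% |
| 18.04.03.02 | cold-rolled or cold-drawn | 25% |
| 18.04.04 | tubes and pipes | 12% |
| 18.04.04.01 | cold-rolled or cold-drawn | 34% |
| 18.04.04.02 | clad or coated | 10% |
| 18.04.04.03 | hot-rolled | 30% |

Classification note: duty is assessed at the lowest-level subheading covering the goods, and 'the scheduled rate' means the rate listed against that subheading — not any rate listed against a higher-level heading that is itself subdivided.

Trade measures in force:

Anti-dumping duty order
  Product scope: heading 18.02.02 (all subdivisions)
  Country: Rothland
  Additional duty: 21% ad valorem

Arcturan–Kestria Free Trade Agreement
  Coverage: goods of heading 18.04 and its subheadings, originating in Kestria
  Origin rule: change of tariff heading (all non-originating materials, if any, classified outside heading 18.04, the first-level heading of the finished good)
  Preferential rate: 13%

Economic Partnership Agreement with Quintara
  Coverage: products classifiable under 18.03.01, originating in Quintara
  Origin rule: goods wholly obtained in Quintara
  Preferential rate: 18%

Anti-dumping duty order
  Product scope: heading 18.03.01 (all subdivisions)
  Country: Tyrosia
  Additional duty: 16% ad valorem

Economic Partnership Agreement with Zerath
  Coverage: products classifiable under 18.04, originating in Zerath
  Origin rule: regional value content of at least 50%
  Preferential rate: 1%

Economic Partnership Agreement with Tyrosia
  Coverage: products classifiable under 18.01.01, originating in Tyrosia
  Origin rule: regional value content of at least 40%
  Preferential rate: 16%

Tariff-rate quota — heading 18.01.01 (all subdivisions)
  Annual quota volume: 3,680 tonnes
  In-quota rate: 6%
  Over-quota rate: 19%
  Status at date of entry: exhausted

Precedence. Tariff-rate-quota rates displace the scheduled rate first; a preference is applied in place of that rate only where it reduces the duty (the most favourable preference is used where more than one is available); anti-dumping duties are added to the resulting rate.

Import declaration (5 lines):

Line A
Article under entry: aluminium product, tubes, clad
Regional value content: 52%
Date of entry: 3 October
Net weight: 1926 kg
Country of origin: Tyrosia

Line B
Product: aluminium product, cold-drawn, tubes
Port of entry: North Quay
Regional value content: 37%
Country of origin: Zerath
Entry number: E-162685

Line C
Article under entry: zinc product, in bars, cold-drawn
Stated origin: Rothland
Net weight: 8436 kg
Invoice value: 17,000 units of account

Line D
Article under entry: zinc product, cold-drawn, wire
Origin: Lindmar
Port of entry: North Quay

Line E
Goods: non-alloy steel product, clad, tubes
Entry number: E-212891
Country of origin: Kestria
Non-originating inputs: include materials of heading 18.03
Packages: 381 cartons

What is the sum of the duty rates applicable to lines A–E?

126%

Line A: aluminium → 18.04; tubes → 18.04.04; clad → 18.04.04.02. Scheduled 10%. Tyrosia agreement on 18.01.01: 18.04.04.02 not covered. → 10%.
Line B: aluminium → 18.04; tubes → 18.04.04; cold-drawn → 18.04.04.01. Scheduled 34%. Zerath agreement on 18.04: RVC < 50%. → 34%.
Line C: zinc → 18.01; in bars → 18.01.01; cold-drawn → 18.01.01.01. Scheduled 15%. quota on 18.01.01 exhausted → over-quota 19%. → 19%.
Line D: zinc → 18.01; wire → 18.01.02; cold-drawn → 18.01.02.03. Scheduled 28%. No special measure applies. → 28%.
Line E: non-alloy steel → 18.03; tubes → 18.03.01; clad → 18.03.01.01. Scheduled 35%. Kestria agreement on 18.04: 18.03.01.01 not covered. → 35%.
Sum: 10% + 34% + 19% + 28% + 35% = 126%.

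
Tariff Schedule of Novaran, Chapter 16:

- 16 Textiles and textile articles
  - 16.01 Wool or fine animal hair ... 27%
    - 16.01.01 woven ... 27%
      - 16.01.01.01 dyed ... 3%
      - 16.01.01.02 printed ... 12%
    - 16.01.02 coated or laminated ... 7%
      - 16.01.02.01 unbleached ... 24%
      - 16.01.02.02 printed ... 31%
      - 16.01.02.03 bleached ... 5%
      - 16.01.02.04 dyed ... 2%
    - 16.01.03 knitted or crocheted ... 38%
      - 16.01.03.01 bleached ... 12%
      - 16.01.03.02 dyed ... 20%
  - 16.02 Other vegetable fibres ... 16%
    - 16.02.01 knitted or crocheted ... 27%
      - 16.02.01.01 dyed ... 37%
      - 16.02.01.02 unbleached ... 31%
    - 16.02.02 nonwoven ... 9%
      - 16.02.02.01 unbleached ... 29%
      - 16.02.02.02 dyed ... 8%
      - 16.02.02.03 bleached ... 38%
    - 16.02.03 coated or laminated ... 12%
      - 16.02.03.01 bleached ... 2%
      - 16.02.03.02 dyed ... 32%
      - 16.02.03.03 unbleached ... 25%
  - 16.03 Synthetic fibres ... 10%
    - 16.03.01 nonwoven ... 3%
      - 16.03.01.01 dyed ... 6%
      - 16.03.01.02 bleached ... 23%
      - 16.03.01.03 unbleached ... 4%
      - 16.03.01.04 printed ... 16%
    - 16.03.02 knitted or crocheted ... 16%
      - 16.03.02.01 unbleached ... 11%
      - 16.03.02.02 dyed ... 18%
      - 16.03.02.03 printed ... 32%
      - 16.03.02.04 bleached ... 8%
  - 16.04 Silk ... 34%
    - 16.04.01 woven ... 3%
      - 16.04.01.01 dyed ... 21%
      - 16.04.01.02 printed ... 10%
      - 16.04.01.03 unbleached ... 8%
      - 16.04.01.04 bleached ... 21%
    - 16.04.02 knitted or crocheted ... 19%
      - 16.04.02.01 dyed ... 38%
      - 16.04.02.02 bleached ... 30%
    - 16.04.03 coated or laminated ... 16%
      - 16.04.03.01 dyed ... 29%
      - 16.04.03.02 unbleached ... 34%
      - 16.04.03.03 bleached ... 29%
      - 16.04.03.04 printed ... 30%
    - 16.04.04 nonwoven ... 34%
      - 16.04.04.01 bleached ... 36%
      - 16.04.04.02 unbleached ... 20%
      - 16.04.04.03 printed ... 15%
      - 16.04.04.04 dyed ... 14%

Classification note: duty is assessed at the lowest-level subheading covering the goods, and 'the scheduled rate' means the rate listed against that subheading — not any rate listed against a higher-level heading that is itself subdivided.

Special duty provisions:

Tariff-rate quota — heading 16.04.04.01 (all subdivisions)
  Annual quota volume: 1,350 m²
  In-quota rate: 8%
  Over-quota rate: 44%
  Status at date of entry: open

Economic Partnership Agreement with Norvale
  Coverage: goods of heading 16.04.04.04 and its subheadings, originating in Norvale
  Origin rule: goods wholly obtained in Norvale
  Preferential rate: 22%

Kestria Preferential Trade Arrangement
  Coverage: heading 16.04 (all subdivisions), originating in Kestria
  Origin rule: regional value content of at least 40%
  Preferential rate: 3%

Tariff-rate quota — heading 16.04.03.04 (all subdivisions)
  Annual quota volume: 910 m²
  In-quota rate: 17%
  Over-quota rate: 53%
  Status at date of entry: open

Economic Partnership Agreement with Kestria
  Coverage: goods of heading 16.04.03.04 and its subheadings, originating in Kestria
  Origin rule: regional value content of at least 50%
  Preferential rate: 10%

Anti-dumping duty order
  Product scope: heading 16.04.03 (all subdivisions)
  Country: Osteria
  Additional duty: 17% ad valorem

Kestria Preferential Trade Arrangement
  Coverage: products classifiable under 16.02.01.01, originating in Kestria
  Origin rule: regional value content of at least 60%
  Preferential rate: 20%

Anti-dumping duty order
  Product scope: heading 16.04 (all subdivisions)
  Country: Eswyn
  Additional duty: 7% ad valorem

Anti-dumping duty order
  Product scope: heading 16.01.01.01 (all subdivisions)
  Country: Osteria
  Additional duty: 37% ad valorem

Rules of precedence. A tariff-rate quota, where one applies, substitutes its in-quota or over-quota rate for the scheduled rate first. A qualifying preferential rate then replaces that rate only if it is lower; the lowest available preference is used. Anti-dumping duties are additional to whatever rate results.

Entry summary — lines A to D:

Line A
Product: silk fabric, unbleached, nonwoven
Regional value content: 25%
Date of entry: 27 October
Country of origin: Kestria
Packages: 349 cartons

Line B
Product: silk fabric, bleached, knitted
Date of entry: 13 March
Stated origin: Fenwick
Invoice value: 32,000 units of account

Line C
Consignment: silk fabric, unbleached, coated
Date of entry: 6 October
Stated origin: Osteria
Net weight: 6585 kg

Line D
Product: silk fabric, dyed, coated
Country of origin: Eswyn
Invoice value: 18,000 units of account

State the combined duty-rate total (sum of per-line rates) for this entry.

137%

Line A: silk → 16.04; nonwoven → 16.04.04; unbleached → 16.04.04.02. Scheduled 20%. Kestria agreement on 16.04: RVC < 40%; Kestria agreement on 16.04.03.04: 16.04.04.02 not covered; Kestria agreement on 16.02.01.01: 16.04.04.02 not covered. → 20%.
Line B: silk → 16.04; knitted → 16.04.02; bleached → 16.04.02.02. Scheduled 30%. No special measure applies. → 30%.
Line C: silk → 16.04; coated → 16.04.03; unbleached → 16.04.03.02. Scheduled 34%. anti-dumping (Osteria, 16.04.03): +17%; total 34% + 17% = 51%. → 51%.
Line D: silk → 16.04; coated → 16.04.03; dyed → 16.04.03.01. Scheduled 29%. anti-dumping (Eswyn, 16.04): +7%; total 29% + 7% = 36%. → 36%.
Sum: 20% + 30% + 51% + 36% = 137%.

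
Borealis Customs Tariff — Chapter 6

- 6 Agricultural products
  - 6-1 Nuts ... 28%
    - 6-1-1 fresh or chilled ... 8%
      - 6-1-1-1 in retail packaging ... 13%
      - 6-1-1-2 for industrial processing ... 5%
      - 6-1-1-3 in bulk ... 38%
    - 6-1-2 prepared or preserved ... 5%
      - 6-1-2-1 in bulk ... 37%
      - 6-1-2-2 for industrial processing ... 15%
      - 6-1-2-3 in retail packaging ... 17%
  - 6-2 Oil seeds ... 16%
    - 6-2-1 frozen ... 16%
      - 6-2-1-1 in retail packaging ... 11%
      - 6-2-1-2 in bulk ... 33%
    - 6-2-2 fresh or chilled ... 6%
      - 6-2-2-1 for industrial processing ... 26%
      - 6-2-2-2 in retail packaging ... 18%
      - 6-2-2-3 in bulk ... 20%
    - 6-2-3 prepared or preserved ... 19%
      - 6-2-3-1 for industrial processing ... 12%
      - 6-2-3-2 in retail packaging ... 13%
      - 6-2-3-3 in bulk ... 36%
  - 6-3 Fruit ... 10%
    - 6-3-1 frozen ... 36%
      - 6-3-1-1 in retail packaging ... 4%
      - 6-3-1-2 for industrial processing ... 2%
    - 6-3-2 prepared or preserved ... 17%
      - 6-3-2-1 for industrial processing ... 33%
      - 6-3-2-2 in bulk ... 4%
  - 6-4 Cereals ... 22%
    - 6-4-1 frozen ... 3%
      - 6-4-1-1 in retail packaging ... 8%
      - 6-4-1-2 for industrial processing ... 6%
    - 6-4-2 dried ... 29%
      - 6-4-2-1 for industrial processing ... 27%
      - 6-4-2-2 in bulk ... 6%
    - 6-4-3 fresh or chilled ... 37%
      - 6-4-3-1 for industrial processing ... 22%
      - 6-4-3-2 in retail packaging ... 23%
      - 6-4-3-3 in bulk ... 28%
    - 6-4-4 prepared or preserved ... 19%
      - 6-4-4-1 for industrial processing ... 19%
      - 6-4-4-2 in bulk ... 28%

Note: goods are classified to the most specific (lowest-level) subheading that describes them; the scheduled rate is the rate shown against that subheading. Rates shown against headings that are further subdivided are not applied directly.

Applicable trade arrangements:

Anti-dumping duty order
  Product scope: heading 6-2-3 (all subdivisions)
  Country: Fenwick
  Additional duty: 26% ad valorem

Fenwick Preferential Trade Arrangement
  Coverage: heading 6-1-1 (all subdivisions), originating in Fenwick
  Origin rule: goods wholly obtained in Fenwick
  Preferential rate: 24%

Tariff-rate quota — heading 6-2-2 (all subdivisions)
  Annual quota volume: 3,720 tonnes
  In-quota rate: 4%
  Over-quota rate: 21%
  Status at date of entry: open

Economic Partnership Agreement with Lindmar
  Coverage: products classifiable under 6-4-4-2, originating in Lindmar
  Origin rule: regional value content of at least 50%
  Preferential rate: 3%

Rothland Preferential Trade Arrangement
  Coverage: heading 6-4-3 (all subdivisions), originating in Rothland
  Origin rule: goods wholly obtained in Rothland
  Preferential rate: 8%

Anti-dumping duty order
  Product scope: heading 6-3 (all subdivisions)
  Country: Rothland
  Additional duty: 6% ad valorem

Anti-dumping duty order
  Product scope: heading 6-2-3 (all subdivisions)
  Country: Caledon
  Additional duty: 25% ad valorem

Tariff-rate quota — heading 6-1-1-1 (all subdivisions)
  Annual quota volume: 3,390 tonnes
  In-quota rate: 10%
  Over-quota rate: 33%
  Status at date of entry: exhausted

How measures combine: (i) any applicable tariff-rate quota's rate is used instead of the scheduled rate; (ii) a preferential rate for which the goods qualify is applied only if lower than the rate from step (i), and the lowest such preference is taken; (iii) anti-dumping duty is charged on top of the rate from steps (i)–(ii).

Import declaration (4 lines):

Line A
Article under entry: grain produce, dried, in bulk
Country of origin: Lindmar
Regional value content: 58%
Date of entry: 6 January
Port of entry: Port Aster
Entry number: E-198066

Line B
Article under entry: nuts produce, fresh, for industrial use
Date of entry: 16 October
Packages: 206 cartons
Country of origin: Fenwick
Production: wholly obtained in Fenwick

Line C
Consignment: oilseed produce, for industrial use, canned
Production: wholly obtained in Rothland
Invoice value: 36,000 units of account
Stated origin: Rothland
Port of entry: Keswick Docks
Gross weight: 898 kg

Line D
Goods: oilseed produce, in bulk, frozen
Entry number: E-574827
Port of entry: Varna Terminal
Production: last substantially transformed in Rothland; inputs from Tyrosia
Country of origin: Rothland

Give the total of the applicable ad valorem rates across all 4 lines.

56%

Line A: grain → 6-4; dried → 6-4-2; in bulk → 6-4-2-2. Scheduled 6%. Lindmar agreement on 6-4-4-2: 6-4-2-2 not covered. → 6%.
Line B: nuts → 6-1; fresh → 6-1-1; for industrial use → 6-1-1-2. Scheduled 5%. Fenwick agreement on 6-1-1: wholly obtained → 24% available; preference 24% not lower than 5% → no reduction. → 5%.
Line C: oilseed → 6-2; canned → 6-2-3; for industrial use → 6-2-3-1. Scheduled 12%. Rothland agreement on 6-4-3: 6-2-3-1 not covered. → 12%.
Line D: oilseed → 6-2; frozen → 6-2-1; in bulk → 6-2-1-2. Scheduled 33%. Rothland agreement on 6-4-3: 6-2-1-2 not covered. → 33%.
Sum: 6% + 5% + 12% + 33% = 56%.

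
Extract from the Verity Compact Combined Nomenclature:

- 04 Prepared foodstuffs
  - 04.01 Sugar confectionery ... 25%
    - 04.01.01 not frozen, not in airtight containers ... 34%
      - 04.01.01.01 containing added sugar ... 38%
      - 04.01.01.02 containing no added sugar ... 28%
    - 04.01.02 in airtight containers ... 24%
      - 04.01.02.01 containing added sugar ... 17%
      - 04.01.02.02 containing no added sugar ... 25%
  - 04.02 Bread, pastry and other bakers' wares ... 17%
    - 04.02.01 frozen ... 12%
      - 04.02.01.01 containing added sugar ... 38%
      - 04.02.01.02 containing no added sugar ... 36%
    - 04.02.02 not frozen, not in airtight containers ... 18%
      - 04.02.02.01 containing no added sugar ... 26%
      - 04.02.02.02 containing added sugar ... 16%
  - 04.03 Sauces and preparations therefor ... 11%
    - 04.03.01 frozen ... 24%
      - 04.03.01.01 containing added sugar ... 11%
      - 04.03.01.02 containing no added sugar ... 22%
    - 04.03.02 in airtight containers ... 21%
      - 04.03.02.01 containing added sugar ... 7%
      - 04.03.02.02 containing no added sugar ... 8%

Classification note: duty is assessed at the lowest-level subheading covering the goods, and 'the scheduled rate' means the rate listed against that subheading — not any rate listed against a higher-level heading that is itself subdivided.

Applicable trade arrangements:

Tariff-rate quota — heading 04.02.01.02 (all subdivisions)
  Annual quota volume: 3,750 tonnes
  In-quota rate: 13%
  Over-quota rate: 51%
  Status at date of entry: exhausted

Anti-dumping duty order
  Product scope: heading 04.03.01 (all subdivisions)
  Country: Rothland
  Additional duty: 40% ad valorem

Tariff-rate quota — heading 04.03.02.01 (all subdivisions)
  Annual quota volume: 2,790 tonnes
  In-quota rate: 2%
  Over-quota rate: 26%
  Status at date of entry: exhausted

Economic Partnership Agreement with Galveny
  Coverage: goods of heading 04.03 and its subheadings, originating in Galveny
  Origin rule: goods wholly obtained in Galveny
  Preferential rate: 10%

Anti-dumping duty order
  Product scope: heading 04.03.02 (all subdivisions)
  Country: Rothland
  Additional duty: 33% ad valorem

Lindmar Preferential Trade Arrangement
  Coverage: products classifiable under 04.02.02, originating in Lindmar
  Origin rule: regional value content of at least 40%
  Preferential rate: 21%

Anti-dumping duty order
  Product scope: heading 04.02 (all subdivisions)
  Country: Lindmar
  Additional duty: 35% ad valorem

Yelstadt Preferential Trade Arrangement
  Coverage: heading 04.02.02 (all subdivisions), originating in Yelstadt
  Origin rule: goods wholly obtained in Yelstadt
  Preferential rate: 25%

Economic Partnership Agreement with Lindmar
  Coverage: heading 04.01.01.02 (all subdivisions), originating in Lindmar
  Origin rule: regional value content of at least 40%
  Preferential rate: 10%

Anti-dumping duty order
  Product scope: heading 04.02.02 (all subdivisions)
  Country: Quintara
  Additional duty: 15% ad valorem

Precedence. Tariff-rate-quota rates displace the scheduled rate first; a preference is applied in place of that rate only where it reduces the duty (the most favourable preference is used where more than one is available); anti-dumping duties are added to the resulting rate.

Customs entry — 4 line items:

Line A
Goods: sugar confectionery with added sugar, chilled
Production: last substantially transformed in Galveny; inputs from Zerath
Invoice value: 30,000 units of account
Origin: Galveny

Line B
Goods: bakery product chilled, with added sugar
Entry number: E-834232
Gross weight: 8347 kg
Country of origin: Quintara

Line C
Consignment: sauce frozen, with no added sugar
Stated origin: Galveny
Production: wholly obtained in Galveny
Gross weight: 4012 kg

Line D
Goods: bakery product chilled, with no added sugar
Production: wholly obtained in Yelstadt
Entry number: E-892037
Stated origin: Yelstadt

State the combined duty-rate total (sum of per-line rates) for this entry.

Line A: sugar confectionery → 04.01; chilled → 04.01.01; with added sugar → 04.01.01.01. Scheduled 38%. Galveny agreement on 04.03: 04.01.01.01 not covered. → 38%.
Line B: bakery product → 04.02; chilled → 04.02.02; with added sugar → 04.02.02.02. Scheduled 16%. anti-dumping (Quintara, 04.02.02): +15%; total 16% + 15% = 31%. → 31%.
Line C: sauce → 04.03; frozen → 04.03.01; with no added sugar → 04.03.01.02. Scheduled 22%. Galveny agreement on 04.03: wholly obtained → 10% available; preferential 10%. → 10%.
Line D: bakery product → 04.02; chilled → 04.02.02; with no added sugar → 04.02.02.01. Scheduled 26%. Yelstadt agreement on 04.02.02: wholly obtained → 25% available; preferential 25%. → 25%.
Sum: 38% + 31% + 10% + 25% = 104%.

104%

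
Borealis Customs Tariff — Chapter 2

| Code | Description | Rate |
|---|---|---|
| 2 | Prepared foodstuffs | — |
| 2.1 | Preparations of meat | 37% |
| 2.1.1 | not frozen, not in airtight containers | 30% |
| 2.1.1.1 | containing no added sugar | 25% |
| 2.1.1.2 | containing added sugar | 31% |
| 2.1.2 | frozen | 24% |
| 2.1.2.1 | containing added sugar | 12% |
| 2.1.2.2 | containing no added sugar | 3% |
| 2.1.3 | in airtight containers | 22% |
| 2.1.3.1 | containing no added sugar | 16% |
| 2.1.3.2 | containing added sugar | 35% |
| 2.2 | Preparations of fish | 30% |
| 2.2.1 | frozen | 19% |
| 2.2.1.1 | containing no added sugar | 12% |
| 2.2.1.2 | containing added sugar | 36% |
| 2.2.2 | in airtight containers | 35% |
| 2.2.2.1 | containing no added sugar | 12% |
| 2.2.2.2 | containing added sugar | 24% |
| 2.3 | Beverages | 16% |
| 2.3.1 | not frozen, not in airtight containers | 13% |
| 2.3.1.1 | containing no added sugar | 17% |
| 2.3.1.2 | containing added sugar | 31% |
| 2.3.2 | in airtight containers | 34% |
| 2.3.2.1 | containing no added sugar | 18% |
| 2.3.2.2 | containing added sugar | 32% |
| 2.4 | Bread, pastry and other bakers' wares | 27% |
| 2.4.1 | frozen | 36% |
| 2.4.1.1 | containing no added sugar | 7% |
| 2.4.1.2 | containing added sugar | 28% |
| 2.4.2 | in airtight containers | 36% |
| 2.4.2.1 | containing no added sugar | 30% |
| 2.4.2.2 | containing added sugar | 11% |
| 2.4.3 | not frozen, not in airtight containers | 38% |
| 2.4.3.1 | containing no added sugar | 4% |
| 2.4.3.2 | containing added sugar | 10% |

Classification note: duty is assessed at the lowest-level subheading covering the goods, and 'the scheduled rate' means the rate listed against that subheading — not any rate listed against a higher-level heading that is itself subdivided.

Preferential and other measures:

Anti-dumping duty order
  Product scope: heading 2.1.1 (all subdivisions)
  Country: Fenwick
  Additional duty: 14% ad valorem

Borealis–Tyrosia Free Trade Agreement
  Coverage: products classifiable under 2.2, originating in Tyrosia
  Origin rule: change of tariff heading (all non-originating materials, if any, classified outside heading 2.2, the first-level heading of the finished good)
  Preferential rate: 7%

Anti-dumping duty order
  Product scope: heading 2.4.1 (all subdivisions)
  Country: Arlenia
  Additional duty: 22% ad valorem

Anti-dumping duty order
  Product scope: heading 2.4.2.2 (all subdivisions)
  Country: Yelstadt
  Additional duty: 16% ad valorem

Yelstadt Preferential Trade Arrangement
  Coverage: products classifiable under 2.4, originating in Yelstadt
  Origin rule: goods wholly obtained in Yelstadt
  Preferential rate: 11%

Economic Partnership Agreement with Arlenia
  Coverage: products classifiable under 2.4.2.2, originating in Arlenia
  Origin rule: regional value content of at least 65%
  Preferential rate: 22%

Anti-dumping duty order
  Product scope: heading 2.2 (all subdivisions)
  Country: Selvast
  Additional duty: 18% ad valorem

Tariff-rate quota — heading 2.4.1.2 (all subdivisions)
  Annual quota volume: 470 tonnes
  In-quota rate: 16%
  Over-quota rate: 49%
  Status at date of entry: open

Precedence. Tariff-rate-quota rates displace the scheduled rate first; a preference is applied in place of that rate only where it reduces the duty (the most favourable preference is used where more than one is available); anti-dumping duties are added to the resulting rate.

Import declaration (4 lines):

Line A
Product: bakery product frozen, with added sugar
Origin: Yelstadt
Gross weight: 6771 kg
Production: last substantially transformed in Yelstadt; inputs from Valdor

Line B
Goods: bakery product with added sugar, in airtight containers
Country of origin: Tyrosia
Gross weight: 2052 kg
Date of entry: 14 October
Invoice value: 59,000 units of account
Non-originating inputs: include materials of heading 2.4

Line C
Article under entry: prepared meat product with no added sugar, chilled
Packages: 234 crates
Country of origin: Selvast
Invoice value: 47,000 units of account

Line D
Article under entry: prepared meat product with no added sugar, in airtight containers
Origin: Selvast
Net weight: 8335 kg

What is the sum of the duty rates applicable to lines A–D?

Line A: bakery product → 2.4; frozen → 2.4.1; with added sugar → 2.4.1.2. Scheduled 28%. quota on 2.4.1.2 open → in-quota 16%; Yelstadt agreement on 2.4: not wholly obtained. → 16%.
Line B: bakery product → 2.4; in airtight containers → 2.4.2; with added sugar → 2.4.2.2. Scheduled 11%. Tyrosia agreement on 2.2: 2.4.2.2 not covered. → 11%.
Line C: prepared meat product → 2.1; chilled → 2.1.1; with no added sugar → 2.1.1.1. Scheduled 25%. No special measure applies. → 25%.
Line D: prepared meat product → 2.1; in airtight containers → 2.1.3; with no added sugar → 2.1.3.1. Scheduled 16%. No special measure applies. → 16%.
Sum: 16% + 11% + 25% + 16% = 68%.

68%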